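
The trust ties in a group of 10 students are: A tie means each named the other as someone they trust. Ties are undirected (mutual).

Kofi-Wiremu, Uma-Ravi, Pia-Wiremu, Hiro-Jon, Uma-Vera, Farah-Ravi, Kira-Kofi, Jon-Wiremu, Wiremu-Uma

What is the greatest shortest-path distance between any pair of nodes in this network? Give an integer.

5

Eccentricity of each node (its greatest distance to any other): Farah:5, Hiro:5, Jon:4, Kira:5, Kofi:4, Pia:4, Ravi:4, Uma:3, Vera:4, Wiremu:3.
The maximum eccentricity is 5, realized for instance by the pair Farah–Hiro via Farah – Ravi – Uma – Wiremu – Jon – Hiro. So the diameter is 5.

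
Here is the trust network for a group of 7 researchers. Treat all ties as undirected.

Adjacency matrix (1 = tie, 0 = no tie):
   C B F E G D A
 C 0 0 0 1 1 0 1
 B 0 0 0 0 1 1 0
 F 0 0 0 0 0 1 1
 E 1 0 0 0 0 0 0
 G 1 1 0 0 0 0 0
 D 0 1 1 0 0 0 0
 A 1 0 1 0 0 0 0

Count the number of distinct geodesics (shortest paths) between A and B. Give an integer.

The shortest distance is 3. The length-3 paths are: A–C–G–B; A–F–D–B.
That gives 2 distinct shortest paths.

2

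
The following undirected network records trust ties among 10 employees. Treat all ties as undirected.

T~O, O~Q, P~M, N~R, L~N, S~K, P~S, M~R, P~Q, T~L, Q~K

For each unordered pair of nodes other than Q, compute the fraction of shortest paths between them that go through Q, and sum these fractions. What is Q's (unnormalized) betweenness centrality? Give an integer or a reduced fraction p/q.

37/3

Pairs whose geodesics pass through Q — O–R: 1/2; O–M: 1; O–P: 1; O–S: 2/2; O–K: 1; T–M: 1/2; T–P: 1; T–S: 2/2; T–K: 1; L–P: 1/2; L–S: 2/3; L–K: 1; N–K: 2/3; R–K: 1/2 … (+2 more pairs).
All other pairs contribute 0.
Summing the contributions gives betweenness(Q) = 37/3.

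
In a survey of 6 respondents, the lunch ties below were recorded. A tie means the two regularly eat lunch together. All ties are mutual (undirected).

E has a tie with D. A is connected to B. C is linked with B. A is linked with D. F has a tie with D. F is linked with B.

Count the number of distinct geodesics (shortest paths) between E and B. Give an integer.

The shortest distance is 3. The length-3 paths are: E–D–A–B; E–D–F–B.
That gives 2 distinct shortest paths.

2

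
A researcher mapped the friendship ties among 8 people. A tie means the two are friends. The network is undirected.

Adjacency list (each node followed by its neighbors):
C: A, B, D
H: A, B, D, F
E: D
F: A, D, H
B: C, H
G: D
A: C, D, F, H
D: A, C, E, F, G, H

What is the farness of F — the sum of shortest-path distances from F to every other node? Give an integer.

11

Distances from F: A:1, B:2, C:2, D:1, E:2, G:2, H:1.
Sum = 1 + 2 + 2 + 1 + 2 + 2 + 1 = 11.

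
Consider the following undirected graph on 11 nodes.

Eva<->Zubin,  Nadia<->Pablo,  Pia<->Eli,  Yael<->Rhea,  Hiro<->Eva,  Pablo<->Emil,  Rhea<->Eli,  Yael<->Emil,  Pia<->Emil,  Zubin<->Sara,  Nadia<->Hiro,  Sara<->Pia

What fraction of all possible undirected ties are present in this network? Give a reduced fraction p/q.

There are 12 edges and 11 nodes, so the maximum possible is C(11,2) = 55.
Density = 12/55.

12/55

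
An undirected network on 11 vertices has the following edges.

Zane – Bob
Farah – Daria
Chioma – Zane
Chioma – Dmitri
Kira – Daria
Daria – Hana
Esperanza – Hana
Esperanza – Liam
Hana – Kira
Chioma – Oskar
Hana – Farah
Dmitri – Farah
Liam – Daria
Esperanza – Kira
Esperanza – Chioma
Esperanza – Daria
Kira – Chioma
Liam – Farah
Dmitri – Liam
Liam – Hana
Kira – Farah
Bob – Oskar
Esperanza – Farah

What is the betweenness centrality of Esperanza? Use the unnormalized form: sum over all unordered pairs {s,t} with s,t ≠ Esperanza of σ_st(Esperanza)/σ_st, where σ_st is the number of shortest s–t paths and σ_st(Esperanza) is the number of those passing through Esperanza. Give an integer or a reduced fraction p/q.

91/12

Pairs whose geodesics pass through Esperanza — Kira–Liam: 1/4; Chioma–Hana: 1/2; Chioma–Daria: 1/2; Chioma–Liam: 1/2; Chioma–Farah: 1/3; Hana–Oskar: 1/2; Hana–Bob: 2/4; Hana–Zane: 1/2; Daria–Oskar: 1/2; Daria–Bob: 2/4; Daria–Zane: 1/2; Liam–Oskar: 1/2; Liam–Bob: 2/4; Liam–Zane: 1/2 … (+3 more pairs).
All other pairs contribute 0.
Summing the contributions gives betweenness(Esperanza) = 91/12.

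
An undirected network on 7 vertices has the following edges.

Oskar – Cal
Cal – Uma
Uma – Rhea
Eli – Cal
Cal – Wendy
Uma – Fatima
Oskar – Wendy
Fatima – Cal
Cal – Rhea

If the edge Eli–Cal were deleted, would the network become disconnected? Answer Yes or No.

Yes

Without the Eli–Cal edge there is no alternate route between Eli and Cal, so the network disconnects. It is a bridge.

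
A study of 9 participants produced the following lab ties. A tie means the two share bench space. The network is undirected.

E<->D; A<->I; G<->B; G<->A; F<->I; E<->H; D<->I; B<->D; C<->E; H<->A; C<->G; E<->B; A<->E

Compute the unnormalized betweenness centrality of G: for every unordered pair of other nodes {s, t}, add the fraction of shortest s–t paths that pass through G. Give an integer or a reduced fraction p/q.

Pairs whose geodesics pass through G — B–C: 1/2; B–A: 1/2; I–C: 1/3; C–F: 1/3; C–A: 1/2.
All other pairs contribute 0.
Summing the contributions gives betweenness(G) = 13/6.

13/6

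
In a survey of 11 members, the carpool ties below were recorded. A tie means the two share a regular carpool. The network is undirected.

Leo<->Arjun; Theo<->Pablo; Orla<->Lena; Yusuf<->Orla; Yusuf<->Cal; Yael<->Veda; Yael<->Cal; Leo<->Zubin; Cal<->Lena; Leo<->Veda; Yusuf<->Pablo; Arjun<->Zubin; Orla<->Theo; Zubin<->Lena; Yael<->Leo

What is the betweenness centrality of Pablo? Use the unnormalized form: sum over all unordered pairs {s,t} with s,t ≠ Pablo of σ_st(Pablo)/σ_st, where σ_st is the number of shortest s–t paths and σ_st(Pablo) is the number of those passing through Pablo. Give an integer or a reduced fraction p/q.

Pairs whose geodesics pass through Pablo — Theo–Veda: 1/4; Theo–Yael: 1/3; Theo–Cal: 1/3; Theo–Yusuf: 1/2.
All other pairs contribute 0.
Summing the contributions gives betweenness(Pablo) = 17/12.

17/12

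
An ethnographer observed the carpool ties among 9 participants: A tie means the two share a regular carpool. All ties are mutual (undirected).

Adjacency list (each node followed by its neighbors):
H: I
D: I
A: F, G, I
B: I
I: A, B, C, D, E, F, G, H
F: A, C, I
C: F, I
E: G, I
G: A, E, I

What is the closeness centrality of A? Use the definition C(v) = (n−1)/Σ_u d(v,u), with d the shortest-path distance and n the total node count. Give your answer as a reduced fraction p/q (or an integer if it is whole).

Distances from A: B:2, C:2, D:2, E:2, F:1, G:1, H:2, I:1. Sum = 13.
n = 9, so closeness = 8/13.

8/13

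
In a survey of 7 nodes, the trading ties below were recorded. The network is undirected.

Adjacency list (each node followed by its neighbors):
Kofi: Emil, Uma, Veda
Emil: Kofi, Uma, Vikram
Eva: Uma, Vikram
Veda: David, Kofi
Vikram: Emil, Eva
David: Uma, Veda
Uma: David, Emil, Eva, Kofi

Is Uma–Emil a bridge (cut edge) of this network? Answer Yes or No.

No

Even without that edge, Uma still reaches Emil via Uma – Kofi – Emil, so the network stays connected. Not a bridge.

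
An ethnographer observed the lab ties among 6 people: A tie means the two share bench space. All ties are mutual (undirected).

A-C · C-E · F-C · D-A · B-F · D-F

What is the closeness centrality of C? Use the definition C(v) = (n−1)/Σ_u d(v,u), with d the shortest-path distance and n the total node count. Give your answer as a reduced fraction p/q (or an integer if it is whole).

Distances from C: A:1, B:2, D:2, E:1, F:1. Sum = 7.
n = 6, so closeness = 5/7.

5/7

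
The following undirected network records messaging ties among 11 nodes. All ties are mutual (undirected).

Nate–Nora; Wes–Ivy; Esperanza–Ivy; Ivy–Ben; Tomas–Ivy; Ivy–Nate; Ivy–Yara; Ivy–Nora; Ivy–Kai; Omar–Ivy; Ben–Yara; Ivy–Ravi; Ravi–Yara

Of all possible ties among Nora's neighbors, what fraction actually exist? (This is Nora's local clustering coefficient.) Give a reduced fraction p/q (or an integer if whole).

1

Nora's neighbors: Ivy and Nate (k = 2).
Possible neighbor pairs: C(2,2) = 1. Edges among them: Ivy–Nate → e = 1.
Clustering(Nora) = 1/1.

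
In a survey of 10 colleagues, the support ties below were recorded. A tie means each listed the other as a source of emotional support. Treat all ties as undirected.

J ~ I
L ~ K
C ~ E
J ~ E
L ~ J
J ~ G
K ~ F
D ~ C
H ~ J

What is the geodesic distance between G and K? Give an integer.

One shortest route is G – J – L – K, which uses 3 edges, and at distance 2 from G we only reach {E, H, I, L}, which does not include K. So d(G,K) = 3.

3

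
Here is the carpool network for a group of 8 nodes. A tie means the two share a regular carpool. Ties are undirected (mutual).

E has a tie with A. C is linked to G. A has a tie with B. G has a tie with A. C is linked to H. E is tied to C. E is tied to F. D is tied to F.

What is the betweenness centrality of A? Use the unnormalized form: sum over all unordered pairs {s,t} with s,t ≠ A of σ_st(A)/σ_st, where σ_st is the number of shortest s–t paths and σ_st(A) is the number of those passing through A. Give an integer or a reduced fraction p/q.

Pairs whose geodesics pass through A — D–G: 1/2; D–B: 1; H–B: 2/2; C–B: 2/2; G–E: 1/2; G–B: 1; G–F: 1/2; E–B: 1; B–F: 1.
All other pairs contribute 0.
Summing the contributions gives betweenness(A) = 15/2.

15/2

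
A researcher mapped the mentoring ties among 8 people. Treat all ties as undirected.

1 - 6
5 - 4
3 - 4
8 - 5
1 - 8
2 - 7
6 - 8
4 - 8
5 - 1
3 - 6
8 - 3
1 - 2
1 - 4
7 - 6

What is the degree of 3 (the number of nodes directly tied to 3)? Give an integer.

3 is directly tied to 4, 6, and 8. That is 3 neighbors, so the degree of 3 is 3.

3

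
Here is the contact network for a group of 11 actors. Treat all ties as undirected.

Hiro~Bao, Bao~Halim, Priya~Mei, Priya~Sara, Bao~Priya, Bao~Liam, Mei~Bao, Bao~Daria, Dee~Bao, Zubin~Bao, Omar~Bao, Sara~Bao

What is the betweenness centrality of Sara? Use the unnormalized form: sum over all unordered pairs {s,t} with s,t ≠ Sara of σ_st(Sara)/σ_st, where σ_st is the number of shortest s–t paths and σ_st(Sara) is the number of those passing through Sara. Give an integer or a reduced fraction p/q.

0

No shortest path between any pair of other nodes passes through Sara.
Summing the contributions gives betweenness(Sara) = 0.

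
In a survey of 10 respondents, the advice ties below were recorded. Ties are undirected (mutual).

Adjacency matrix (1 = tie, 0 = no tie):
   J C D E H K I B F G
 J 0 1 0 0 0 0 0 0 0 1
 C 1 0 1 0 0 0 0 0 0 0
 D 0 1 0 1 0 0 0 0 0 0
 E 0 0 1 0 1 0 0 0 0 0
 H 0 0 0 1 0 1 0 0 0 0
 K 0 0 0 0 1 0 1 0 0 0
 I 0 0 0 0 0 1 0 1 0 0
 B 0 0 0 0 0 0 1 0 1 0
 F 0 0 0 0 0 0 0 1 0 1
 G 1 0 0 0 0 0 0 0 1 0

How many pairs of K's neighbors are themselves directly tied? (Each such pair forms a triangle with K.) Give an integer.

K's neighbors are H and I, but none of them are tied to each other, so no triangle contains K.

0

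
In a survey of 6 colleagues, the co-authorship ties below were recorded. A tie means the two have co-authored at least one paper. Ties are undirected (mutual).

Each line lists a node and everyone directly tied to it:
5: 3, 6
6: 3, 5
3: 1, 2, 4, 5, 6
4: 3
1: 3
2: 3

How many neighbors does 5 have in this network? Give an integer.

5 is directly tied to 3 and 6. That is 2 neighbors, so the degree of 5 is 2.

2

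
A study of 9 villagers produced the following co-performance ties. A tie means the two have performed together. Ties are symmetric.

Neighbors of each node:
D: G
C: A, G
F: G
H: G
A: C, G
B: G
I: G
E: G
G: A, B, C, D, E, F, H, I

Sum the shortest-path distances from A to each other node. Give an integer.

Distances from A: B:2, C:1, D:2, E:2, F:2, G:1, H:2, I:2.
Sum = 2 + 1 + 2 + 2 + 2 + 1 + 2 + 2 = 14.

14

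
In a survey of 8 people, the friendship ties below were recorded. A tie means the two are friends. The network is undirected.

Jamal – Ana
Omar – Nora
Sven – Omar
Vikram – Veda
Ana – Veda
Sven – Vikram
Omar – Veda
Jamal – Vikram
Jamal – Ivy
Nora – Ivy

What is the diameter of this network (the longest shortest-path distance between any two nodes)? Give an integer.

3

Eccentricity of each node (its greatest distance to any other): Ana:3, Ivy:3, Jamal:3, Nora:3, Omar:3, Sven:3, Veda:3, Vikram:3.
The maximum eccentricity is 3, realized for instance by the pair Ana–Sven via Ana – Veda – Vikram – Sven. So the diameter is 3.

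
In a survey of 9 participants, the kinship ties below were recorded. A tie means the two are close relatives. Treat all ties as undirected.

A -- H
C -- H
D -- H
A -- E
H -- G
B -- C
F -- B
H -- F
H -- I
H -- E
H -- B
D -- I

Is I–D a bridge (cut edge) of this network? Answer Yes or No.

No

Even without that edge, I still reaches D via I – H – D, so the network stays connected. Not a bridge.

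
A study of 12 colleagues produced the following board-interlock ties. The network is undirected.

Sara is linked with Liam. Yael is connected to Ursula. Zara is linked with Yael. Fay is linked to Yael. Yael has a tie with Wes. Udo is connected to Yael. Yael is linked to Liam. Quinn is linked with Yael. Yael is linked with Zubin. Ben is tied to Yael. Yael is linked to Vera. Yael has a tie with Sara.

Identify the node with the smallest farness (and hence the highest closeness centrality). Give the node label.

Yael

Farness (sum of distances to all others) for each node — Ben:21, Fay:21, Liam:20, Quinn:21, Sara:20, Udo:21, Ursula:21, Vera:21, Wes:21, Yael:11, Zara:21, Zubin:21.
The smallest farness is 11, for Yael, so Yael has the highest closeness.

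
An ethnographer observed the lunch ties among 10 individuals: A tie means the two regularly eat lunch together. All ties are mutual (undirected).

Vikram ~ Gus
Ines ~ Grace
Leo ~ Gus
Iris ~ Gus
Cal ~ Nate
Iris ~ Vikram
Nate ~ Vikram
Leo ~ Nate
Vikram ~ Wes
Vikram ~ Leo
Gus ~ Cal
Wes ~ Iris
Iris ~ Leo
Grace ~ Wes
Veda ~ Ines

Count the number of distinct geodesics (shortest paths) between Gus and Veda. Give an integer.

2

The shortest distance is 5. The length-5 paths are: Gus–Iris–Wes–Grace–Ines–Veda; Gus–Vikram–Wes–Grace–Ines–Veda.
That gives 2 distinct shortest paths.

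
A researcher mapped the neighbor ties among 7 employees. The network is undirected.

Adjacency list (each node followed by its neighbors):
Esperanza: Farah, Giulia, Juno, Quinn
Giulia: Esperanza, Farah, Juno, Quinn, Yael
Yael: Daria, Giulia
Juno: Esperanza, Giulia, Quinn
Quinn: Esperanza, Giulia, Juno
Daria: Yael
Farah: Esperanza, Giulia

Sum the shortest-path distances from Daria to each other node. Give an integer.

Distances from Daria: Esperanza:3, Farah:3, Giulia:2, Juno:3, Quinn:3, Yael:1.
Sum = 3 + 3 + 2 + 3 + 3 + 1 = 15.

15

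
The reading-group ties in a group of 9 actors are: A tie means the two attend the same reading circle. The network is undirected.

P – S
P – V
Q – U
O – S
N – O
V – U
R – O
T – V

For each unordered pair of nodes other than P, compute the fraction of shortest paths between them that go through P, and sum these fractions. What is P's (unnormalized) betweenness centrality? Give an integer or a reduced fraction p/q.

16

Pairs whose geodesics pass through P — S–U: 1; S–V: 1; S–T: 1; S–Q: 1; U–R: 1; U–N: 1; U–O: 1; R–V: 1; R–T: 1; R–Q: 1; N–V: 1; N–T: 1; N–Q: 1; V–O: 1 … (+2 more pairs).
All other pairs contribute 0.
Summing the contributions gives betweenness(P) = 16.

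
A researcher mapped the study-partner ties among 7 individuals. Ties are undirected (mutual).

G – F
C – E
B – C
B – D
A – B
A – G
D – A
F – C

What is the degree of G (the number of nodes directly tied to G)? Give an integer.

2

G is directly tied to A and F. That is 2 neighbors, so the degree of G is 2.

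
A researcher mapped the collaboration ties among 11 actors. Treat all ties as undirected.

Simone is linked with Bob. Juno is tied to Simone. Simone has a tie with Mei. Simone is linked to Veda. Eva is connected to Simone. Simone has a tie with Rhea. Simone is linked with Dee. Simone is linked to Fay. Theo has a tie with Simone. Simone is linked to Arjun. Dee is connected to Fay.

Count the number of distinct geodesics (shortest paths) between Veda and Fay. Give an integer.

The shortest distance is 2, and the only length-2 path is Veda–Simone–Fay. So there is exactly 1 shortest path.

1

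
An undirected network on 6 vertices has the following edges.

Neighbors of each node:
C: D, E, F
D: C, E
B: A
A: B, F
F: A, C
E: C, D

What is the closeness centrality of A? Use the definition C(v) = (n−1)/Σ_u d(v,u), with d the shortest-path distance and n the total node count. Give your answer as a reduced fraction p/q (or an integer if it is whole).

1/2

Distances from A: B:1, C:2, D:3, E:3, F:1. Sum = 10.
n = 6, so closeness = 5/10 = 1/2.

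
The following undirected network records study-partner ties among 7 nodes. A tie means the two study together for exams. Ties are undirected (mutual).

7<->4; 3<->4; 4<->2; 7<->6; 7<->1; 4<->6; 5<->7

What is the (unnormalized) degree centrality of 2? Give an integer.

1

2 is directly tied to 4. That is 1 neighbor, so the degree of 2 is 1.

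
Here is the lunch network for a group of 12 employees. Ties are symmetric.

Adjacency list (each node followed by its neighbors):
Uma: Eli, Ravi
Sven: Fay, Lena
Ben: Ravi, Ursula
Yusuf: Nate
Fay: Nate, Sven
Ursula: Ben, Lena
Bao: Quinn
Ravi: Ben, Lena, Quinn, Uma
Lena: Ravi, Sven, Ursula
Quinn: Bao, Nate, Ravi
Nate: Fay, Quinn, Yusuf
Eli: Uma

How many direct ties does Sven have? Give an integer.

2

Sven is directly tied to Fay and Lena. That is 2 neighbors, so the degree of Sven is 2.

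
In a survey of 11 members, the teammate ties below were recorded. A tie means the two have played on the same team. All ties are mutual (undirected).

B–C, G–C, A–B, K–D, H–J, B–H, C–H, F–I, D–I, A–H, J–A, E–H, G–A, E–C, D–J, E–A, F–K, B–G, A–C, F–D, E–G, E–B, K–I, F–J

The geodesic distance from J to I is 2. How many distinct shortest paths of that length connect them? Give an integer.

The shortest distance is 2. The length-2 paths are: J–D–I; J–F–I.
That gives 2 distinct shortest paths.

2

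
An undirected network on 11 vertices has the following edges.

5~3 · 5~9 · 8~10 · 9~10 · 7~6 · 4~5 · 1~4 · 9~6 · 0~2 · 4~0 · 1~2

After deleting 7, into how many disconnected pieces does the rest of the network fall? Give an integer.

7's neighbors (6) remain reachable from one another through other ties, so the rest of the network stays in one piece.

1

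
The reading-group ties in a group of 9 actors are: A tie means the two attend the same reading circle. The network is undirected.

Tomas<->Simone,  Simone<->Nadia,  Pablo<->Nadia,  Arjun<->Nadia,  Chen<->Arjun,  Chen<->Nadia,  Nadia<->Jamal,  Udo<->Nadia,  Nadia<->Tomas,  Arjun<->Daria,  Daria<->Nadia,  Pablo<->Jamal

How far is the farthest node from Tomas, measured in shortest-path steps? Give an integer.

2

Distances from Tomas: Arjun:2, Chen:2, Daria:2, Jamal:2, Nadia:1, Pablo:2, Simone:1, Udo:2.
The largest is 2 (to Jamal, Daria, Chen, Udo, Arjun, and Pablo), so the eccentricity of Tomas is 2.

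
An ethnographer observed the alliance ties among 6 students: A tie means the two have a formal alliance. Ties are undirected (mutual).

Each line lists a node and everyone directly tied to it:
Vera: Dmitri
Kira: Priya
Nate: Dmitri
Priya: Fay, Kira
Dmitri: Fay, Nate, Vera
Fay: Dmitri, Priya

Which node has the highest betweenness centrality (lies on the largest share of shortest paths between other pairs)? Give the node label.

Unnormalized betweenness of each node: Dmitri:7, Fay:6, Kira:0, Nate:0, Priya:4, Vera:0.
Dmitri has the largest value, 7, making it the main broker — the node through which the most shortest paths run.

Dmitri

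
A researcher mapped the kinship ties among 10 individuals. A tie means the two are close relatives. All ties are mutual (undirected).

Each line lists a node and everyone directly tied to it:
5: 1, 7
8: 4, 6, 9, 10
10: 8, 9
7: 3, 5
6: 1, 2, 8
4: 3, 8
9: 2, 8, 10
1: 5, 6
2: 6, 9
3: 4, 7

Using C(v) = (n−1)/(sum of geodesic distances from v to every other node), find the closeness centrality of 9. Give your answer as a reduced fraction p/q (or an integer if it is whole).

3/7

Distances from 9: 1:3, 2:1, 3:3, 4:2, 5:4, 6:2, 7:4, 8:1, 10:1. Sum = 21.
n = 10, so closeness = 9/21 = 3/7.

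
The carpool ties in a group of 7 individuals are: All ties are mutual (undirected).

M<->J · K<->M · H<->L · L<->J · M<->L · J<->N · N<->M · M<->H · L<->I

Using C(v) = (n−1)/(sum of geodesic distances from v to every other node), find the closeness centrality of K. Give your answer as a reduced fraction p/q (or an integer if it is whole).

Distances from K: H:2, I:3, J:2, L:2, M:1, N:2. Sum = 12.
n = 7, so closeness = 6/12 = 1/2.

1/2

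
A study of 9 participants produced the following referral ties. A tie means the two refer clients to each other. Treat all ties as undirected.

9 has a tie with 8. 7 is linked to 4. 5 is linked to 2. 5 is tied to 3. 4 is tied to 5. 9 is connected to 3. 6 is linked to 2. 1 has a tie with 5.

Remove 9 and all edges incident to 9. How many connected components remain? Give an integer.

Without 9, the remaining ties split the others into: {1, 2, 3, 4, 5, 6, 7}; {8}.
That's 2 separate components.

2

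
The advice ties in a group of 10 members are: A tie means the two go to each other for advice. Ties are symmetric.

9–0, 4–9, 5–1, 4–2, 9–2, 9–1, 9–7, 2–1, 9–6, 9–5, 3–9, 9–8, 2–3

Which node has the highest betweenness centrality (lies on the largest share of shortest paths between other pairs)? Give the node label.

Unnormalized betweenness of each node: 0:0, 1:1/2, 2:3/2, 3:0, 4:0, 5:0, 6:0, 7:0, 8:0, 9:30.
9 has the largest value, 30, making it the main broker — the node through which the most shortest paths run.

9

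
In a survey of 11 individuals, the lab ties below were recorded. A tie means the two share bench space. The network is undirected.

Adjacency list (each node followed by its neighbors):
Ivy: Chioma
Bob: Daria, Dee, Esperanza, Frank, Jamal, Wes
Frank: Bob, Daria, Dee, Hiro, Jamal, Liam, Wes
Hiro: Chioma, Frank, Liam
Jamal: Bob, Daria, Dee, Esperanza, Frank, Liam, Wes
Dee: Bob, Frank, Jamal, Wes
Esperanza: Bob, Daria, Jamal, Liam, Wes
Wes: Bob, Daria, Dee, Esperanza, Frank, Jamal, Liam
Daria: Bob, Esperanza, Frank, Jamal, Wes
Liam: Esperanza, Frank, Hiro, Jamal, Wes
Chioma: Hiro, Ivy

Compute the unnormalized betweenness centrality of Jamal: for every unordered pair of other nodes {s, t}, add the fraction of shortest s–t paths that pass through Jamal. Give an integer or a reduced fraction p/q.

Pairs whose geodesics pass through Jamal — Daria–Dee: 1/4; Daria–Liam: 1/4; Esperanza–Dee: 1/3; Esperanza–Frank: 1/5; Dee–Liam: 1/3; Bob–Liam: 1/4.
All other pairs contribute 0.
Summing the contributions gives betweenness(Jamal) = 97/60.

97/60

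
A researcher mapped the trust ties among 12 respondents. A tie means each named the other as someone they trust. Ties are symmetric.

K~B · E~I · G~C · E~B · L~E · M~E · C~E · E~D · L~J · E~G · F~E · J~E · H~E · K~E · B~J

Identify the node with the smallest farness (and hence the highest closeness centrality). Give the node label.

E

Farness (sum of distances to all others) for each node — B:19, C:20, D:21, E:11, F:21, G:20, H:21, I:21, J:19, K:20, L:20, M:21.
The smallest farness is 11, for E, so E has the highest closeness.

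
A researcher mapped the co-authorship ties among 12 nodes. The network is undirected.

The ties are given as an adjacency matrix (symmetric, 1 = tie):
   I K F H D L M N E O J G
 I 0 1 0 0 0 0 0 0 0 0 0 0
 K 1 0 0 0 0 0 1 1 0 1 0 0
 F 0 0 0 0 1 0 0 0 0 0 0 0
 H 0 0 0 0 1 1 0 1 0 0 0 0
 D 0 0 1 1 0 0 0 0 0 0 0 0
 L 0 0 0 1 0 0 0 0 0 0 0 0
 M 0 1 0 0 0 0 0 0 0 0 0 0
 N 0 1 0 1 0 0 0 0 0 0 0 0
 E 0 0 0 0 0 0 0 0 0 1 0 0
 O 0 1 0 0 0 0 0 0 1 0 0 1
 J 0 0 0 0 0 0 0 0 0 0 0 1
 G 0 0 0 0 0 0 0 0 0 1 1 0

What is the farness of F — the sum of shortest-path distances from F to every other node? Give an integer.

47

Distances from F: D:1, E:6, G:6, H:2, I:5, J:7, K:4, L:3, M:5, N:3, O:5.
Sum = 1 + 6 + 6 + 2 + 5 + 7 + 4 + 3 + 5 + 3 + 5 = 47.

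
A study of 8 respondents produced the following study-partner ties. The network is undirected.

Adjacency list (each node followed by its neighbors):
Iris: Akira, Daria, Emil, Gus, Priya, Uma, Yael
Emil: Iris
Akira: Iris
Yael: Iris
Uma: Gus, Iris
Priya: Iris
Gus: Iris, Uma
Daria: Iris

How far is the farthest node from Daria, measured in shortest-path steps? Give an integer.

2

Distances from Daria: Akira:2, Emil:2, Gus:2, Iris:1, Priya:2, Uma:2, Yael:2.
The largest is 2 (to Uma, Gus, Priya, Akira, Emil, and Yael), so the eccentricity of Daria is 2.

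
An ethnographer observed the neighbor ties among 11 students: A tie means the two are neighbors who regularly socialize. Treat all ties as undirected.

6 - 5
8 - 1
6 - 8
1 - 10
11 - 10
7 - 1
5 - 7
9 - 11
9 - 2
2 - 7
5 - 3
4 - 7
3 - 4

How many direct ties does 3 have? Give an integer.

2

3 is directly tied to 4 and 5. That is 2 neighbors, so the degree of 3 is 2.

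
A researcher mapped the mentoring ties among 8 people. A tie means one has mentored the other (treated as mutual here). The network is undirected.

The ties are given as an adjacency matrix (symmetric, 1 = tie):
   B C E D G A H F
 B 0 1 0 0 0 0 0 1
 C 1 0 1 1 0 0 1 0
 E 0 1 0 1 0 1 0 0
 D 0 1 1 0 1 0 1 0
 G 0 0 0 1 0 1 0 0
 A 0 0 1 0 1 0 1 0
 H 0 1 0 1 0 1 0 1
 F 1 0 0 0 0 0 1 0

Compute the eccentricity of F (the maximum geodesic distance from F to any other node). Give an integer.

3

Distances from F: A:2, B:1, C:2, D:2, E:3, G:3, H:1.
The largest is 3 (to E and G), so the eccentricity of F is 3.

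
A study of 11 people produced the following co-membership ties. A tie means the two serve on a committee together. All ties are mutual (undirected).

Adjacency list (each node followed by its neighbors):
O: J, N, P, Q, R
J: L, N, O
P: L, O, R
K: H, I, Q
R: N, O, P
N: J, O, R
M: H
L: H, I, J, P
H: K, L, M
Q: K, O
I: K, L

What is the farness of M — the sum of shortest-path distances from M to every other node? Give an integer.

29

Distances from M: H:1, I:3, J:3, K:2, L:2, N:4, O:4, P:3, Q:3, R:4.
Sum = 1 + 3 + 3 + 2 + 2 + 4 + 4 + 3 + 3 + 4 = 29.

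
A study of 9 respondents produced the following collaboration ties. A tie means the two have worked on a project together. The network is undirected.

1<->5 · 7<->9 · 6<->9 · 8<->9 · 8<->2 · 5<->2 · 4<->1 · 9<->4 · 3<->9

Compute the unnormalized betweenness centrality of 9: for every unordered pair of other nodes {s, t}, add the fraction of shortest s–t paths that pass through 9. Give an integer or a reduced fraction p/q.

20

Pairs whose geodesics pass through 9 — 6–1: 1; 6–4: 1; 6–5: 2/2; 6–2: 1; 6–8: 1; 6–3: 1; 6–7: 1; 1–8: 1/2; 1–3: 1; 1–7: 1; 4–2: 1/2; 4–8: 1; 4–3: 1; 4–7: 1 … (+7 more pairs).
All other pairs contribute 0.
Summing the contributions gives betweenness(9) = 20.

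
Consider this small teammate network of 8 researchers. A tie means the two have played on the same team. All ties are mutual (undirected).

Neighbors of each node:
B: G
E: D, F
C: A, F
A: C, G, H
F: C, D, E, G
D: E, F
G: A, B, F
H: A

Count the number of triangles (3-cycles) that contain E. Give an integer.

1

E's neighbors: D and F.
Neighbor pairs that are themselves tied: E–D–F. Each forms one triangle with E, for 1 in total.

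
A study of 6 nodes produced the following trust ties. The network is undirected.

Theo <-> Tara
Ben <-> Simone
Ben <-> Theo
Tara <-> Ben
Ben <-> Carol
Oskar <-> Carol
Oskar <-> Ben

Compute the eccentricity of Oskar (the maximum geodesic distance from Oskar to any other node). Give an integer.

Distances from Oskar: Ben:1, Carol:1, Simone:2, Tara:2, Theo:2.
The largest is 2 (to Tara, Theo, and Simone), so the eccentricity of Oskar is 2.

2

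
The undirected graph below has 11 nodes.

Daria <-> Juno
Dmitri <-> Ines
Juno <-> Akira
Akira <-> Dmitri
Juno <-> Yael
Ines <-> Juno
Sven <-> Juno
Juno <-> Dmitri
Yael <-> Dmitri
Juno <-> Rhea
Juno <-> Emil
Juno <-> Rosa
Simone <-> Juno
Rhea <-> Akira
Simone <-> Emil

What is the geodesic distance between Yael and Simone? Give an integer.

One shortest route is Yael – Juno – Simone, which uses 2 edges, and Yael and Simone are not directly tied, so nothing shorter exists. So d(Yael,Simone) = 2.

2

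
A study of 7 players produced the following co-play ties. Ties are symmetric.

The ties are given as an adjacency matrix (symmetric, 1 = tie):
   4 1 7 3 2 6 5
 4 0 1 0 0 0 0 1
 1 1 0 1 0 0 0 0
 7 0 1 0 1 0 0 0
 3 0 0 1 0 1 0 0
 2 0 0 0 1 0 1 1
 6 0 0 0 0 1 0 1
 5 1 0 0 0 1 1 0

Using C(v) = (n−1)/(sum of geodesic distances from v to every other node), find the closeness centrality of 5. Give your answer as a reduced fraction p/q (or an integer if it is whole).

Distances from 5: 1:2, 2:1, 3:2, 4:1, 6:1, 7:3. Sum = 10.
n = 7, so closeness = 6/10 = 3/5.

3/5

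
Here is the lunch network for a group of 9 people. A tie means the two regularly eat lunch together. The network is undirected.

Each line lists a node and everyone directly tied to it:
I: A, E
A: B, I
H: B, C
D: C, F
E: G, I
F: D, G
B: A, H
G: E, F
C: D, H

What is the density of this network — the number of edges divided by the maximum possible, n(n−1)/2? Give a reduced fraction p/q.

1/4

There are 9 edges and 9 nodes, so the maximum possible is C(9,2) = 36.
Density = 9/36 = 1/4.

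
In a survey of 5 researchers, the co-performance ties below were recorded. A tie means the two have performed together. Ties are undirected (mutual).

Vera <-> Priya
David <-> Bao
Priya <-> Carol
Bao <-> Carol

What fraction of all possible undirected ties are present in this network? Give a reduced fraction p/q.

There are 4 edges and 5 nodes, so the maximum possible is C(5,2) = 10.
Density = 4/10 = 2/5.

2/5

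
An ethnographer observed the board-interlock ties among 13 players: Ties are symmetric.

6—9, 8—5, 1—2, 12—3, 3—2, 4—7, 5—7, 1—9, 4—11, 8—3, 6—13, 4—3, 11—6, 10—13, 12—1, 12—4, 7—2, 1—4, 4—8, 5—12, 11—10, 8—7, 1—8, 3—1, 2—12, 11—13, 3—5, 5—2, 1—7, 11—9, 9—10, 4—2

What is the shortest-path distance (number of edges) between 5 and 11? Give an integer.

3

One shortest route is 5 – 3 – 4 – 11, which uses 3 edges, and at distance 2 from 5 we only reach {1, 4}, which does not include 11. So d(5,11) = 3.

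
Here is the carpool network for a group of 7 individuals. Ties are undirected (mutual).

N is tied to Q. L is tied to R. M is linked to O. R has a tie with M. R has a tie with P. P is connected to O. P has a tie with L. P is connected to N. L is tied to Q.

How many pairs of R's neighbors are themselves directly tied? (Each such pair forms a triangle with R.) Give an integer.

R's neighbors: L, M, and P.
Neighbor pairs that are themselves tied: R–L–P. Each forms one triangle with R, for 1 in total.

1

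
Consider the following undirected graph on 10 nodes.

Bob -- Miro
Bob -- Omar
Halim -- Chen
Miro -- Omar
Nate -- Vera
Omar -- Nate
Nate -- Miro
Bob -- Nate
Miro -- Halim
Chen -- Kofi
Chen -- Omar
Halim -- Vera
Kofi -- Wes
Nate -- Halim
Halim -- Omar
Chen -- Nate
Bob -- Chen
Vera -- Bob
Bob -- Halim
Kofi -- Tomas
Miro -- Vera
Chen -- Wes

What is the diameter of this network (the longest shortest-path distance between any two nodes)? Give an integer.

4

Eccentricity of each node (its greatest distance to any other): Bob:3, Chen:2, Halim:3, Kofi:3, Miro:4, Nate:3, Omar:3, Tomas:4, Vera:4, Wes:3.
The maximum eccentricity is 4, realized for instance by the pair Miro–Tomas via Miro – Halim – Chen – Kofi – Tomas. So the diameter is 4.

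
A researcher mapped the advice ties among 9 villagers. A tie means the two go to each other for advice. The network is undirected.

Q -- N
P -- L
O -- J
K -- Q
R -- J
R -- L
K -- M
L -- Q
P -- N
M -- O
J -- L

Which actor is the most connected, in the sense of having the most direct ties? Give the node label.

Degrees — J:3, K:2, L:4, M:2, N:2, O:2, P:2, Q:3, R:2.
The maximum is 4, attained only by L.

L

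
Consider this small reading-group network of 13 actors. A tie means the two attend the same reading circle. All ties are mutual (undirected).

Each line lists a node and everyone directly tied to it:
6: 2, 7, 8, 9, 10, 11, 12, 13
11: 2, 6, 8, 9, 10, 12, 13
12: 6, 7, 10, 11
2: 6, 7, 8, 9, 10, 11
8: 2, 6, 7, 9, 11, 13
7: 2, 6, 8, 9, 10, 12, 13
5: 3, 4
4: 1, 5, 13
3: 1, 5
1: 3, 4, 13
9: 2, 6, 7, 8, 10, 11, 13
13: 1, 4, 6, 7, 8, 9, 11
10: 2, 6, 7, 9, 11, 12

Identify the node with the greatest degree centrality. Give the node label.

6

Degrees — 1:3, 2:6, 3:2, 4:3, 5:2, 6:8, 7:7, 8:6, 9:7, 10:6, 11:7, 12:4, 13:7.
The maximum is 8, attained only by 6.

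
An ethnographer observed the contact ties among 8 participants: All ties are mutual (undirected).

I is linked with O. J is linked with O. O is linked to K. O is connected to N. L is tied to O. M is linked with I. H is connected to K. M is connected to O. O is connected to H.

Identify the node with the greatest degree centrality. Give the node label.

Degrees — H:2, I:2, J:1, K:2, L:1, M:2, N:1, O:7.
The maximum is 7, attained only by O.

O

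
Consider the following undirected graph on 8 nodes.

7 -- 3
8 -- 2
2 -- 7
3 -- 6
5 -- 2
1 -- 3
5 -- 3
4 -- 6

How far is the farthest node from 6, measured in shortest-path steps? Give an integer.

Distances from 6: 1:2, 2:3, 3:1, 4:1, 5:2, 7:2, 8:4.
The largest is 4 (to 8), so the eccentricity of 6 is 4.

4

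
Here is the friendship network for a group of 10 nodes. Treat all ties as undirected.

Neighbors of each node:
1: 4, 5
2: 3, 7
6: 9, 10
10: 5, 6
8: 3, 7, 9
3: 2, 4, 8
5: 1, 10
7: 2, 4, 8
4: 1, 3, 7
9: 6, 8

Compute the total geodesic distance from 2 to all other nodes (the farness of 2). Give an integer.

Distances from 2: 1:3, 3:1, 4:2, 5:4, 6:4, 7:1, 8:2, 9:3, 10:5.
Sum = 3 + 1 + 2 + 4 + 4 + 1 + 2 + 3 + 5 = 25.

25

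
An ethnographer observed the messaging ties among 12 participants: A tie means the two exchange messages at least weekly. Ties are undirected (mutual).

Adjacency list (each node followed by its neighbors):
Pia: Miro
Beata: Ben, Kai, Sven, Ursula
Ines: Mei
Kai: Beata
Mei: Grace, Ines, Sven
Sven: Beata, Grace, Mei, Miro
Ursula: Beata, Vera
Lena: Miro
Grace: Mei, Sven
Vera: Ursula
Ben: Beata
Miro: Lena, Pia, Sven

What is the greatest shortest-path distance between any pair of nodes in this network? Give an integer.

Eccentricity of each node (its greatest distance to any other): Beata:3, Ben:4, Grace:4, Ines:5, Kai:4, Lena:5, Mei:4, Miro:4, Pia:5, Sven:3, Ursula:4, Vera:5.
The maximum eccentricity is 5, realized for instance by the pair Pia–Vera via Pia – Miro – Sven – Beata – Ursula – Vera. So the diameter is 5.

5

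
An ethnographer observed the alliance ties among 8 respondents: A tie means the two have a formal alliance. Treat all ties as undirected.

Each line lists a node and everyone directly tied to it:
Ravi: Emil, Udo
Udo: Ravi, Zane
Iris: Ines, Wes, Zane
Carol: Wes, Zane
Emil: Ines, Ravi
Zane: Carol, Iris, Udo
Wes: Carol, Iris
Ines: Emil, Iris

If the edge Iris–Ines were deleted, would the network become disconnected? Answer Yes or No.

Even without that edge, Iris still reaches Ines via Iris – Zane – Udo – Ravi – Emil – Ines, so the network stays connected. Not a bridge.

No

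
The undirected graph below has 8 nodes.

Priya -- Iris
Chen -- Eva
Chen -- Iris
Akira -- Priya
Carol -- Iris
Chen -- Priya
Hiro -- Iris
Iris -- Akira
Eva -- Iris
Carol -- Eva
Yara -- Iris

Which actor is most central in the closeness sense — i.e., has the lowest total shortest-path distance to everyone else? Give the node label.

Iris

Farness (sum of distances to all others) for each node — Akira:12, Carol:12, Chen:11, Eva:11, Hiro:13, Iris:7, Priya:11, Yara:13.
The smallest farness is 7, for Iris, so Iris has the highest closeness.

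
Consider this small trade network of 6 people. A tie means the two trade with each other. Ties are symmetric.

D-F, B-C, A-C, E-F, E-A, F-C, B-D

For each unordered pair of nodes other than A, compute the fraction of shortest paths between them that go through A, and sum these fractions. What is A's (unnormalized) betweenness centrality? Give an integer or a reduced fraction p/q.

5/6

Pairs whose geodesics pass through A — E–B: 1/3; E–C: 1/2.
All other pairs contribute 0.
Summing the contributions gives betweenness(A) = 5/6.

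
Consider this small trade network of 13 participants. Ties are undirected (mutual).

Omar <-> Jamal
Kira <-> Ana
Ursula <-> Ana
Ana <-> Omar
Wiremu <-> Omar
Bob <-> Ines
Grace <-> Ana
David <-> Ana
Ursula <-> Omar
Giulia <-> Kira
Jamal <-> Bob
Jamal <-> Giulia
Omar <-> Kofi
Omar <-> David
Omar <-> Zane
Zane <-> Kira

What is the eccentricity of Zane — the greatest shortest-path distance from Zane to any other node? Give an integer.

Distances from Zane: Ana:2, Bob:3, David:2, Giulia:2, Grace:3, Ines:4, Jamal:2, Kira:1, Kofi:2, Omar:1, Ursula:2, Wiremu:2.
The largest is 4 (to Ines), so the eccentricity of Zane is 4.

4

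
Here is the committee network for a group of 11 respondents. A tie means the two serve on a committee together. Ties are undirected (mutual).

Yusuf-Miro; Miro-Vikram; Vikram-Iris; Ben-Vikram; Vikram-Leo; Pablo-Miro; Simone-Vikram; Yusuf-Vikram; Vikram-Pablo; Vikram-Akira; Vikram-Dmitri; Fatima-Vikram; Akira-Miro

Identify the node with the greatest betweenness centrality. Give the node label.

Vikram

Unnormalized betweenness of each node: Akira:0, Ben:0, Dmitri:0, Fatima:0, Iris:0, Leo:0, Miro:3/2, Pablo:0, Simone:0, Vikram:81/2, Yusuf:0.
Vikram has the largest value, 81/2, making it the main broker — the node through which the most shortest paths run.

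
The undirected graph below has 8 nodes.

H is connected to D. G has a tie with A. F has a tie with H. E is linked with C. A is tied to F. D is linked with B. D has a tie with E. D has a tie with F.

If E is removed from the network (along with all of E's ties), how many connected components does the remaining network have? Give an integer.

Without E, the remaining ties split the others into: {C}; {A, B, D, F, G, H}.
That's 2 separate components.

2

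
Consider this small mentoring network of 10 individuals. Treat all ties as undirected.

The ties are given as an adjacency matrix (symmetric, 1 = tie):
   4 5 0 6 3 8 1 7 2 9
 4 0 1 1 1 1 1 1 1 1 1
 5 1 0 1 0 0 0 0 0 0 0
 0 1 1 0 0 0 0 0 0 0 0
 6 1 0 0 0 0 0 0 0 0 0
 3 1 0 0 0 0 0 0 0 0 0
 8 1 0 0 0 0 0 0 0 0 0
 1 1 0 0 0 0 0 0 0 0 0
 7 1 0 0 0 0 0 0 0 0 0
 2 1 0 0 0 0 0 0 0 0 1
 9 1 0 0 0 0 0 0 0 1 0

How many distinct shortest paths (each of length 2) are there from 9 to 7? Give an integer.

The shortest distance is 2, and the only length-2 path is 9–4–7. So there is exactly 1 shortest path.

1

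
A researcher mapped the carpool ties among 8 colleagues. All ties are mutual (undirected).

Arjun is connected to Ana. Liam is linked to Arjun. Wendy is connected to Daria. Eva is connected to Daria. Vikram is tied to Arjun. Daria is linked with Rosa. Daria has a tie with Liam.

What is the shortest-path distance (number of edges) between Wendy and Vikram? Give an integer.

4

One shortest route is Wendy – Daria – Liam – Arjun – Vikram, which uses 4 edges, and at distance 3 from Wendy we only reach {Arjun}, which does not include Vikram. So d(Wendy,Vikram) = 4.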